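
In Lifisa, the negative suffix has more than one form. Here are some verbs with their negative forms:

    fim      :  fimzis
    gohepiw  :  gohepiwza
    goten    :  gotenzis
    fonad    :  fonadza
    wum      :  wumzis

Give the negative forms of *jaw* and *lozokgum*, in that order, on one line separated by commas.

The alternation tracks the final consonant of the stem — -zis when the stem ends in a nasal (*fim*, *goten*, *wum*); -za when the stem ends in a non-nasal consonant (*gohepiw*, *fonad*).
Since the final consonant of *jaw* is /w/ (non-nasal), it takes -za, giving *jawza*.
*lozokgum*: final consonant = /m/, a nasal → -zis → *lozokgumzis*.

jawza, lozokgumzis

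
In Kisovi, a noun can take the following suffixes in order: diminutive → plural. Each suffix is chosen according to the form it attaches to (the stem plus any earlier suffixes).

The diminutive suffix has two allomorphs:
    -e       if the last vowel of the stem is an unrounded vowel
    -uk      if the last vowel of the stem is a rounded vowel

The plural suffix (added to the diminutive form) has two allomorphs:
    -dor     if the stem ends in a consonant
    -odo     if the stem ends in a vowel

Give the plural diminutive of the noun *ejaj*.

ejajeodo

The last vowel of *ejaj* is /a/, which is an unrounded vowel, so the diminutive suffix is -e, giving *ejaje*.
The diminutive form *ejaje*: final sound = /e/, a vowel → -odo → *ejajeodo*.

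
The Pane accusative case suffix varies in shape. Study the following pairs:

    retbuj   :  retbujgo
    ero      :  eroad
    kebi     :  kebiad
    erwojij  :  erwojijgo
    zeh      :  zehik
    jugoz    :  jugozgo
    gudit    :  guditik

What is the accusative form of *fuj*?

fujgo

The alternation tracks the final sound of the stem — -ik when the stem ends in a voiceless consonant (*zeh*, *gudit*); -go when the stem ends in a voiced consonant (*retbuj*, *erwojij*, *jugoz*); -ad when the stem ends in a vowel (*ero*, *kebi*).
*fuj* — final sound /j/ (a voiced consonant) → -go → *fujgo*.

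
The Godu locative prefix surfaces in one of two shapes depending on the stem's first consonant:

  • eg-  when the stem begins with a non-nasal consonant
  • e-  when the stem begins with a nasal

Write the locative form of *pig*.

egpig

Since the first consonant of *pig* is /p/ (non-nasal), it takes eg-, giving *egpig*.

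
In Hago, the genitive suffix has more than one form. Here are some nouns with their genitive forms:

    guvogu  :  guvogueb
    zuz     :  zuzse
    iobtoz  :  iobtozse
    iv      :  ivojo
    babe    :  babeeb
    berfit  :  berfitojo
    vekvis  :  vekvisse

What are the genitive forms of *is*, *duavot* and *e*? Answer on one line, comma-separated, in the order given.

isse, duavotojo, eeb

Looking at the final sound of each stem: -se when the stem ends in a sibilant (*zuz*, *iobtoz*, *vekvis*); -ojo when the stem ends in a non-sibilant consonant (*iv*, *berfit*); -eb when the stem ends in a vowel (*guvogu*, *babe*).
*is* — final sound /s/ (a sibilant) → -se → *isse*.
*duavot* — final sound /t/ (a non-sibilant consonant) → -ojo → *duavotojo*.
The final sound of *e* is /e/, which is a vowel, so the suffix is -eb, giving *eeb*.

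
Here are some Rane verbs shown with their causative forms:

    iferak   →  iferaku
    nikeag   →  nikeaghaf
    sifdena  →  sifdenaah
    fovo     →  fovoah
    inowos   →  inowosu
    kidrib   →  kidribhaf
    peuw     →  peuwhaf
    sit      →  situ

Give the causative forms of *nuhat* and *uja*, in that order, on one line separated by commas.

The pattern is voicing of the final sound: -u when the stem ends in a voiceless consonant (*iferak*, *inowos*, *sit*); -haf when the stem ends in a voiced consonant (*nikeag*, *kidrib*, *peuw*); -ah when the stem ends in a vowel (*sifdena*, *fovo*).
*nuhat*: final sound = /t/, a voiceless consonant → -u → *nuhatu*.
*uja* — final sound /a/ (a vowel) → -ah → *ujaah*.

nuhatu, ujaah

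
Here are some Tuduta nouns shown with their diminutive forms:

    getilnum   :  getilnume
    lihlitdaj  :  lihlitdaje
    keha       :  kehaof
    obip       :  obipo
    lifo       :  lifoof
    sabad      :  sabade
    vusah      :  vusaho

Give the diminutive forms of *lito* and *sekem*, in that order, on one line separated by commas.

The suffix is conditioned by the final sound: -o when the stem ends in a voiceless consonant (*obip*, *vusah*); -e when the stem ends in a voiced consonant (*getilnum*, *lihlitdaj*, *sabad*); -of when the stem ends in a vowel (*keha*, *lifo*).
*lito*: final sound = /o/, a vowel → -of → *litoof*.
Since the final sound of *sekem* is /m/ (a voiced consonant), it takes -e, giving *sekeme*.

litoof, sekeme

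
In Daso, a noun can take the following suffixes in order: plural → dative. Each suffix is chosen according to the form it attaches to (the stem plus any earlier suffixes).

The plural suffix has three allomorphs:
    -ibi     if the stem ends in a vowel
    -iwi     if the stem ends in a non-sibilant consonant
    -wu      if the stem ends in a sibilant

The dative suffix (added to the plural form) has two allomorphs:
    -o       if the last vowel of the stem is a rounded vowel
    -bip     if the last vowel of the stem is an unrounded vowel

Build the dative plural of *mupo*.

*mupo* — final sound /o/ (a vowel) → -ibi → *mupoibi*.
The last vowel of the plural form *mupoibi* is /i/, which is an unrounded vowel, so the dative suffix is -bip, giving *mupoibibip*.

mupoibibip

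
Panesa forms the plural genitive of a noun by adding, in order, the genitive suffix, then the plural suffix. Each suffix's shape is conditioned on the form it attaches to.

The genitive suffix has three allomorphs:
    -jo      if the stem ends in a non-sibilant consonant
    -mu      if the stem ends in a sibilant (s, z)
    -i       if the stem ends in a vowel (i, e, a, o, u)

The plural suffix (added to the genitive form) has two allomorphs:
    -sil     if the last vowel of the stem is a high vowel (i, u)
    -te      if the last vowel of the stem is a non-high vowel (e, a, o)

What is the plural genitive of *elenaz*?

*elenaz* — final sound /z/ (a sibilant) → -mu → *elenazmu*.
The genitive form *elenazmu*: last vowel = /u/, a high vowel → -sil → *elenazmusil*.

elenazmusil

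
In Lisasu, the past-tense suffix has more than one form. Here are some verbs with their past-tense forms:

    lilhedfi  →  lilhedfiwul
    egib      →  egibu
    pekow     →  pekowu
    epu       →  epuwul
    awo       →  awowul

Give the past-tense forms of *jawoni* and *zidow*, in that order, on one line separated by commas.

jawoniwul, zidowu

Looking at the final sound of each stem: -u when the stem ends in a consonant (*egib*, *pekow*); -wul when the stem ends in a vowel (*lilhedfi*, *epu*, *awo*).
*jawoni*: final sound = /i/, a vowel → -wul → *jawoniwul*.
The final sound of *zidow* is /w/, which is a consonant, so the suffix is -u, giving *zidowu*.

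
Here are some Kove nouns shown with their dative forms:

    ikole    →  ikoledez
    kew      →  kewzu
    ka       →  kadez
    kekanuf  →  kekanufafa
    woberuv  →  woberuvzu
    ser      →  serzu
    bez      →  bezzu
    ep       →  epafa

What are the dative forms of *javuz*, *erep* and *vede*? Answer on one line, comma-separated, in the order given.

javuzzu, erepafa, vededez

Looking at the final sound of each stem: -afa when the stem ends in a voiceless consonant (*kekanuf*, *ep*); -zu when the stem ends in a voiced consonant (*kew*, *woberuv*, *ser*, *bez*); -dez when the stem ends in a vowel (*ikole*, *ka*).
*javuz*: final sound = /z/, a voiced consonant → -zu → *javuzzu*.
Since the final sound of *erep* is /p/ (a voiceless consonant), it takes -afa, giving *erepafa*.
The final sound of *vede* is /e/, which is a vowel, so the suffix is -dez, giving *vededez*.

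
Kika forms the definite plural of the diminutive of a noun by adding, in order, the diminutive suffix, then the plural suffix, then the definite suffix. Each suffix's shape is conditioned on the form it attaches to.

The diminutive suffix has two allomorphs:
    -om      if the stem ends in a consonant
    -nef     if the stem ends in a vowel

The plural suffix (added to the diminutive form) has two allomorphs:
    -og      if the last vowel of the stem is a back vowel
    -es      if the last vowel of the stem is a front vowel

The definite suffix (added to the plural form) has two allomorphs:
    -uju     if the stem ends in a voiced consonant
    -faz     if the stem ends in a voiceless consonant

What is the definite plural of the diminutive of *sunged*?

sungedomoguju

Since the final sound of *sunged* is /d/ (a consonant), it takes -om, giving *sungedom*.
Since the last vowel of the diminutive form *sungedom* is /o/ (a back vowel), it takes -og, giving *sungedomog*.
The plural form *sungedomog*: final consonant = /g/, voiced → -uju → *sungedomoguju*.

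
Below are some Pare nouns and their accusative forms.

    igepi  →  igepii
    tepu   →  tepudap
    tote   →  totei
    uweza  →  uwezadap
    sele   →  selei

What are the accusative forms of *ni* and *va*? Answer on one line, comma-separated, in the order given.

The alternation tracks the last vowel of the stem — -i when the last vowel of the stem is a front vowel (*igepi*, *tote*, *sele*); -dap when the last vowel of the stem is a back vowel (*tepu*, *uweza*).
*ni* — last vowel /i/ (a front vowel) → -i → *nii*.
*va*: last vowel = /a/, a back vowel → -dap → *vadap*.

nii, vadap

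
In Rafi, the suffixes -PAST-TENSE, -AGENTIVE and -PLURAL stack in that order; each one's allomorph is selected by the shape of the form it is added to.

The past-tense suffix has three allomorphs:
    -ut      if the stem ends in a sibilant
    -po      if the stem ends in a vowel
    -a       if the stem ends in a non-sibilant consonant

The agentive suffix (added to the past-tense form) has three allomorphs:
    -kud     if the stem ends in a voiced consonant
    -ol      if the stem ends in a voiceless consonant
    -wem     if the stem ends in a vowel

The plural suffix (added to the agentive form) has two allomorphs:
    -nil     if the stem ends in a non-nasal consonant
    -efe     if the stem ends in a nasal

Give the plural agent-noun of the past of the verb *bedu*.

bedupowemefe

*bedu*: final sound = /u/, a vowel → -po → *bedupo*.
Since the final sound of the past-tense form *bedupo* is /o/ (a vowel), it takes -wem, giving *bedupowem*.
The agentive form *bedupowem*: final consonant = /m/, a nasal → -efe → *bedupowemefe*.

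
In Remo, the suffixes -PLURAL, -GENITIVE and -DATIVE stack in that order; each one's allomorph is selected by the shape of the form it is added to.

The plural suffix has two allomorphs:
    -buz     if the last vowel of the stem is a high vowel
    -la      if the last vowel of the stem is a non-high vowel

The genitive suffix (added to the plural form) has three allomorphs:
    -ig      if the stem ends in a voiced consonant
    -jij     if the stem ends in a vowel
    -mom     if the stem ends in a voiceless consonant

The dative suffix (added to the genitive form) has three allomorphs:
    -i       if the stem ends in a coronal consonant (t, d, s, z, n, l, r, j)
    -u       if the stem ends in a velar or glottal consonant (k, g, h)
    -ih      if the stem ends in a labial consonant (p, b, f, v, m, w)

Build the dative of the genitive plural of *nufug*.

*nufug* — last vowel /u/ (a high vowel) → -buz → *nufugbuz*.
Since the final sound of the plural form *nufugbuz* is /z/ (a voiced consonant), it takes -ig, giving *nufugbuzig*.
The genitive form *nufugbuzig*: final consonant = /g/, velar/glottal → -u → *nufugbuzigu*.

nufugbuzigu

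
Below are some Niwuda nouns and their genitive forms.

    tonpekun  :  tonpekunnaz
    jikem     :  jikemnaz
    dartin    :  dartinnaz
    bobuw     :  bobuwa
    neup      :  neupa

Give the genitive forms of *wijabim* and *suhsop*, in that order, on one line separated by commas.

Looking at the final consonant of each stem: -naz when the stem ends in a nasal (*tonpekun*, *jikem*, *dartin*); -a when the stem ends in a non-nasal consonant (*bobuw*, *neup*).
*wijabim* — final consonant /m/ (a nasal) → -naz → *wijabimnaz*.
Since the final consonant of *suhsop* is /p/ (non-nasal), it takes -a, giving *suhsopa*.

wijabimnaz, suhsopa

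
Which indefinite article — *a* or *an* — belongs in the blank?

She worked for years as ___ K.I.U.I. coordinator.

a

The indefinite article is chosen by the initial *sound* of the following word, not its spelling.
The initialism *K.I.U.I.* is read letter by letter; the first letter, K, is pronounced /keɪ/, which begins with a consonant sound.
So the article is *a*: She worked for years as a K.I.U.I. coordinator.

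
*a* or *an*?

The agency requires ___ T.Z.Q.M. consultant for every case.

a

The indefinite article is chosen by the initial *sound* of the following word, not its spelling.
The initialism *T.Z.Q.M.* is read letter by letter; the first letter, T, is pronounced /tiː/, which begins with a consonant sound.
So the article is *a*: The agency requires a T.Z.Q.M. consultant for every case.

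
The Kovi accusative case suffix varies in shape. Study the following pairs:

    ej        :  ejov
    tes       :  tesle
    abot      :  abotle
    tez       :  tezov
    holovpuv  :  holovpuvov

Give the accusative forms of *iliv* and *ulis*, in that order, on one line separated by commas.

Looking at the final consonant of each stem: -le when the stem ends in a voiceless consonant (*tes*, *abot*); -ov when the stem ends in a voiced consonant (*ej*, *tez*, *holovpuv*).
*iliv* — final consonant /v/ (voiced) → -ov → *ilivov*.
*ulis*: final consonant = /s/, voiceless → -le → *ulisle*.

ilivov, ulisle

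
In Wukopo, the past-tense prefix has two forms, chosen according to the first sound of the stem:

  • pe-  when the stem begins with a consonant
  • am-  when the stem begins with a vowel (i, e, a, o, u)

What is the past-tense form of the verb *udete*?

The first sound of *udete* is /u/, which is a vowel, so the prefix is am-, giving *amudete*.

amudete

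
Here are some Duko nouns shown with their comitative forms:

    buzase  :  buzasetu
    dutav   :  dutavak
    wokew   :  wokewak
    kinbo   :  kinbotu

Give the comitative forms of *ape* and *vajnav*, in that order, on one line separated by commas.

apetu, vajnavak

Looking at the final sound of each stem: -ak when the stem ends in a consonant (*dutav*, *wokew*); -tu when the stem ends in a vowel (*buzase*, *kinbo*).
*ape* — final sound /e/ (a vowel) → -tu → *apetu*.
*vajnav*: final sound = /v/, a consonant → -ak → *vajnavak*.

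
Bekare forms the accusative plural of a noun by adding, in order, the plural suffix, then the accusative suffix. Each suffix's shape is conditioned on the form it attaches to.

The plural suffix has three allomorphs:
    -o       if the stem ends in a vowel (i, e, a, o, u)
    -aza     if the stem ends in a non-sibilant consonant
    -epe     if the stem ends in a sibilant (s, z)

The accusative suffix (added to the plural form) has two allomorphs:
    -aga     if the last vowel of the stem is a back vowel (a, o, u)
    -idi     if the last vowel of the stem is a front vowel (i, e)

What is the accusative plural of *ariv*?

*ariv* — final sound /v/ (a non-sibilant consonant) → -aza → *arivaza*.
The plural form *arivaza*: last vowel = /a/, a back vowel → -aga → *arivazaaga*.

arivazaaga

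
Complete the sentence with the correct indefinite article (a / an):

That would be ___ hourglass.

The indefinite article is chosen by the initial *sound* of the following word, not its spelling.
*hourglass* begins with the sound /aʊ/ (silent h) — a vowel sound.
So the article is *an*: That would be an hourglass.

an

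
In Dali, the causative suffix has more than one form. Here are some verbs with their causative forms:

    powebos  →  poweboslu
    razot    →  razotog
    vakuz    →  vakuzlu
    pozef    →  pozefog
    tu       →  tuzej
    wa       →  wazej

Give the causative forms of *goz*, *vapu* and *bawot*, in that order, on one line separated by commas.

The alternation tracks the final sound of the stem — -lu when the stem ends in a sibilant (*powebos*, *vakuz*); -og when the stem ends in a non-sibilant consonant (*razot*, *pozef*); -zej when the stem ends in a vowel (*tu*, *wa*).
The final sound of *goz* is /z/, which is a sibilant, so the suffix is -lu, giving *gozlu*.
*vapu* — final sound /u/ (a vowel) → -zej → *vapuzej*.
Since the final sound of *bawot* is /t/ (a non-sibilant consonant), it takes -og, giving *bawotog*.

gozlu, vapuzej, bawotog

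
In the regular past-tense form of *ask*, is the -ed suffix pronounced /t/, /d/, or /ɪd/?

The stem *ask* ends in a voiceless consonant other than /t/.
The -ed suffix is realized as /ɪd/ after /t, d/; as /t/ after other voiceless consonants; and as /d/ after other voiced sounds.
So -ed on *ask* is pronounced /t/.

/t/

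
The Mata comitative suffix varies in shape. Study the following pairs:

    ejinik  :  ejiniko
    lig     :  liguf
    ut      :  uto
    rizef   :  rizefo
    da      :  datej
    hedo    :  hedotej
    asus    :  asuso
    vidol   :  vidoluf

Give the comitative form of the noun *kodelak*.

The alternation tracks the final sound of the stem — -o when the stem ends in a voiceless consonant (*ejinik*, *ut*, *rizef*, *asus*); -uf when the stem ends in a voiced consonant (*lig*, *vidol*); -tej when the stem ends in a vowel (*da*, *hedo*).
Since the final sound of *kodelak* is /k/ (a voiceless consonant), it takes -o, giving *kodelako*.

kodelako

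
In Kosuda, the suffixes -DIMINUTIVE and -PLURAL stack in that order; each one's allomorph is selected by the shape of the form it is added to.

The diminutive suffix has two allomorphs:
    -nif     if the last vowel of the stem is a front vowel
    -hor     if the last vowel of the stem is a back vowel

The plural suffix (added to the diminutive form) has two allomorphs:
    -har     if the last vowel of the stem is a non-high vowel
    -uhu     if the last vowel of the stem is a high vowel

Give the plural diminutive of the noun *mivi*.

mivinifuhu

*mivi*: last vowel = /i/, a front vowel → -nif → *mivinif*.
The diminutive form *mivinif*: last vowel = /i/, a high vowel → -uhu → *mivinifuhu*.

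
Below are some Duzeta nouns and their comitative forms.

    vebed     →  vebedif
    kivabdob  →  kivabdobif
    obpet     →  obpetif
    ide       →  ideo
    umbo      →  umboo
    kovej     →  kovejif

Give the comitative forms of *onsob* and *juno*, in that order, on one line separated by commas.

Looking at the final sound of each stem: -if when the stem ends in a consonant (*vebed*, *kivabdob*, *obpet*, *kovej*); -o when the stem ends in a vowel (*ide*, *umbo*).
*onsob* — final sound /b/ (a consonant) → -if → *onsobif*.
The final sound of *juno* is /o/, which is a vowel, so the suffix is -o, giving *junoo*.

onsobif, junoo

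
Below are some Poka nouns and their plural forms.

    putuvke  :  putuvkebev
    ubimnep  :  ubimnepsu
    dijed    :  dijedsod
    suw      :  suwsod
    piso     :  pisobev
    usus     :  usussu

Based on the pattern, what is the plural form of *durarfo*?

The suffix is conditioned by the final sound: -su when the stem ends in a voiceless consonant (*ubimnep*, *usus*); -sod when the stem ends in a voiced consonant (*dijed*, *suw*); -bev when the stem ends in a vowel (*putuvke*, *piso*).
*durarfo* — final sound /o/ (a vowel) → -bev → *durarfobev*.

durarfobev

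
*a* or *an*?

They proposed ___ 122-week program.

The indefinite article is chosen by the initial *sound* of the following word, not its spelling.
The number *122* is spoken "one hundred …", beginning with /wʌn/ — a consonant sound.
So the article is *a*: They proposed a 122-week program.

a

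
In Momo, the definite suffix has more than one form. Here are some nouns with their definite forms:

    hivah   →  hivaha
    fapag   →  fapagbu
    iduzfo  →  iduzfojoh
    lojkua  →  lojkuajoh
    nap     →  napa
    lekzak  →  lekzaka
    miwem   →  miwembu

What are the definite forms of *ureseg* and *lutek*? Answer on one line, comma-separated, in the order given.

The pattern is voicing of the final sound: -a when the stem ends in a voiceless consonant (*hivah*, *nap*, *lekzak*); -bu when the stem ends in a voiced consonant (*fapag*, *miwem*); -joh when the stem ends in a vowel (*iduzfo*, *lojkua*).
The final sound of *ureseg* is /g/, which is a voiced consonant, so the suffix is -bu, giving *uresegbu*.
Since the final sound of *lutek* is /k/ (a voiceless consonant), it takes -a, giving *luteka*.

uresegbu, luteka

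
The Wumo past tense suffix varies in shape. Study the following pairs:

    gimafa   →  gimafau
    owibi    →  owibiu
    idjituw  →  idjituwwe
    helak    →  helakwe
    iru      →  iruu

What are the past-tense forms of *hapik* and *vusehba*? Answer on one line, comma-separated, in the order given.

The suffix is conditioned by the final sound: -we when the stem ends in a consonant (*idjituw*, *helak*); -u when the stem ends in a vowel (*gimafa*, *owibi*, *iru*).
The final sound of *hapik* is /k/, which is a consonant, so the suffix is -we, giving *hapikwe*.
*vusehba*: final sound = /a/, a vowel → -u → *vusehbau*.

hapikwe, vusehbau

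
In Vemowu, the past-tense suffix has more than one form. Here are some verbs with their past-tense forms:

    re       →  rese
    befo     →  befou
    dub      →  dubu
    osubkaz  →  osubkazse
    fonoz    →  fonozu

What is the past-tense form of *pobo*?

The suffix is conditioned by the last vowel: -u when the last vowel of the stem is a rounded vowel (*befo*, *dub*, *fonoz*); -se when the last vowel of the stem is an unrounded vowel (*re*, *osubkaz*).
The last vowel of *pobo* is /o/, which is a rounded vowel, so the suffix is -u, giving *pobou*.

pobou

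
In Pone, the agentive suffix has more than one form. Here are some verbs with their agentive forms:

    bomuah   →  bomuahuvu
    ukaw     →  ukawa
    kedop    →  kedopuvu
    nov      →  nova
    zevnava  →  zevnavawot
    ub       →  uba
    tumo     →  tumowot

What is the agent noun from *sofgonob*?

The alternation tracks the final sound of the stem — -uvu when the stem ends in a voiceless consonant (*bomuah*, *kedop*); -a when the stem ends in a voiced consonant (*ukaw*, *nov*, *ub*); -wot when the stem ends in a vowel (*zevnava*, *tumo*).
Since the final sound of *sofgonob* is /b/ (a voiced consonant), it takes -a, giving *sofgonoba*.

sofgonoba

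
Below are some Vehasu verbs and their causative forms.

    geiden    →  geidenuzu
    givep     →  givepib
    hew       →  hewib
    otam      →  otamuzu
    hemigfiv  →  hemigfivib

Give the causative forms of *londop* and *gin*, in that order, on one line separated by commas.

londopib, ginuzu

Looking at the final consonant of each stem: -uzu when the stem ends in a nasal (*geiden*, *otam*); -ib when the stem ends in a non-nasal consonant (*givep*, *hew*, *hemigfiv*).
*londop*: final consonant = /p/, non-nasal → -ib → *londopib*.
The final consonant of *gin* is /n/, which is a nasal, so the suffix is -uzu, giving *ginuzu*.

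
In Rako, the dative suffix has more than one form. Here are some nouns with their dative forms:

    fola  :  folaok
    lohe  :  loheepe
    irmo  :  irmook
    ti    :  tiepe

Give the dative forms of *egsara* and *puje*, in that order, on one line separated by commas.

The pattern is front/back vowel harmony: -epe when the last vowel of the stem is a front vowel (*lohe*, *ti*); -ok when the last vowel of the stem is a back vowel (*fola*, *irmo*).
The last vowel of *egsara* is /a/, which is a back vowel, so the suffix is -ok, giving *egsaraok*.
*puje* — last vowel /e/ (a front vowel) → -epe → *pujeepe*.

egsaraok, pujeepe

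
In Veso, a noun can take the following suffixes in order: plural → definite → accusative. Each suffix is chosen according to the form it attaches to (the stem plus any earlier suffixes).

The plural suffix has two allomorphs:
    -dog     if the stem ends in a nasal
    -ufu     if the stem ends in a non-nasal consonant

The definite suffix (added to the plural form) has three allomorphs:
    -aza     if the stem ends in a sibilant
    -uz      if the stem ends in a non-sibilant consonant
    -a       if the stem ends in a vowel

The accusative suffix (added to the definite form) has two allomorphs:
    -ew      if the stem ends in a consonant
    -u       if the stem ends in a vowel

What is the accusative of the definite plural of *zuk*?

zukufuau

*zuk* — final consonant /k/ (non-nasal) → -ufu → *zukufu*.
The plural form *zukufu* — final sound /u/ (a vowel) → -a → *zukufua*.
The definite form *zukufua*: final sound = /a/, a vowel → -u → *zukufuau*.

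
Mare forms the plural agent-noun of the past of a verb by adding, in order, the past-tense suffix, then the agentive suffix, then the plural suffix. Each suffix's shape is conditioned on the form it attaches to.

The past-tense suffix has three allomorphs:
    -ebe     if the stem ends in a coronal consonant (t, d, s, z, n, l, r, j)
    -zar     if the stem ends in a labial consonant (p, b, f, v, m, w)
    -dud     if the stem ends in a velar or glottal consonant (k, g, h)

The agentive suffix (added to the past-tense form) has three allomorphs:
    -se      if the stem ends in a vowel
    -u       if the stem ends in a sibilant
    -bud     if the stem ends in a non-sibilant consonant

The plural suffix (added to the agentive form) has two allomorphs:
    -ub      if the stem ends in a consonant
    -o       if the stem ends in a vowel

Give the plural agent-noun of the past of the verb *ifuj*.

Since the final consonant of *ifuj* is /j/ (coronal), it takes -ebe, giving *ifujebe*.
The past-tense form *ifujebe* — final sound /e/ (a vowel) → -se → *ifujebese*.
The agentive form *ifujebese*: final sound = /e/, a vowel → -o → *ifujebeseo*.

ifujebeseo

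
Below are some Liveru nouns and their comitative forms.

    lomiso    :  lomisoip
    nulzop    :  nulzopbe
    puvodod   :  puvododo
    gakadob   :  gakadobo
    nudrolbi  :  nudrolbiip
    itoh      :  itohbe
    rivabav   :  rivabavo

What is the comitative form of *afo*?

The pattern is voicing of the final sound: -be when the stem ends in a voiceless consonant (*nulzop*, *itoh*); -o when the stem ends in a voiced consonant (*puvodod*, *gakadob*, *rivabav*); -ip when the stem ends in a vowel (*lomiso*, *nudrolbi*).
*afo*: final sound = /o/, a vowel → -ip → *afoip*.

afoip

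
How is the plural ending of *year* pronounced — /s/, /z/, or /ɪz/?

/z/

The stem *year* ends in a voiced non-sibilant sound.
The plural suffix surfaces as /ɪz/ after sibilants, /s/ after other voiceless consonants, and /z/ after other voiced sounds.
So the plural -s on *year* is pronounced /z/.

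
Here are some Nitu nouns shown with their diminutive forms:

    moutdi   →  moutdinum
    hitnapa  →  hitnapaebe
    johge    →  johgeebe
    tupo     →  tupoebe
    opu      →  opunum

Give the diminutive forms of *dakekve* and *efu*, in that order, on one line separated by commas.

dakekveebe, efunum

The pattern is height harmony: -num when the last vowel of the stem is a high vowel (*moutdi*, *opu*); -ebe when the last vowel of the stem is a non-high vowel (*hitnapa*, *johge*, *tupo*).
Since the last vowel of *dakekve* is /e/ (a non-high vowel), it takes -ebe, giving *dakekveebe*.
*efu*: last vowel = /u/, a high vowel → -num → *efunum*.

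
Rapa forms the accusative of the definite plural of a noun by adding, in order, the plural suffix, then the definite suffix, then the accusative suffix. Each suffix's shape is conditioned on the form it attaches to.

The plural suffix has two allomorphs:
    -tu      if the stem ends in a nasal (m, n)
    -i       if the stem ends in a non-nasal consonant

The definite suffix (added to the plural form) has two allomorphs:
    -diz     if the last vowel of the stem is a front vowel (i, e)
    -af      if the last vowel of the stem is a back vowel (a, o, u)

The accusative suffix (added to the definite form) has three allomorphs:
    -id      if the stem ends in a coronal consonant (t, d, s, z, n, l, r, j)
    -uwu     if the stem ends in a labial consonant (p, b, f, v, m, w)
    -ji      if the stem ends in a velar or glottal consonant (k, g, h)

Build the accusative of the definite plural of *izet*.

Since the final consonant of *izet* is /t/ (non-nasal), it takes -i, giving *izeti*.
The plural form *izeti*: last vowel = /i/, a front vowel → -diz → *izetidiz*.
The definite form *izetidiz*: final consonant = /z/, coronal → -id → *izetidizid*.

izetidizid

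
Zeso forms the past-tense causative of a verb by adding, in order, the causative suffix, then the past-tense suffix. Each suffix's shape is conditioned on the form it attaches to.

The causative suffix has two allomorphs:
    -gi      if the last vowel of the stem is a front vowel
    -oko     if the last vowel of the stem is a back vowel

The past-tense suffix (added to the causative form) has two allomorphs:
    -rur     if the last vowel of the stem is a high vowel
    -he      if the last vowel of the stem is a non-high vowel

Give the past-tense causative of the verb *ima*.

imaokohe

Since the last vowel of *ima* is /a/ (a back vowel), it takes -oko, giving *imaoko*.
Since the last vowel of the causative form *imaoko* is /o/ (a non-high vowel), it takes -he, giving *imaokohe*.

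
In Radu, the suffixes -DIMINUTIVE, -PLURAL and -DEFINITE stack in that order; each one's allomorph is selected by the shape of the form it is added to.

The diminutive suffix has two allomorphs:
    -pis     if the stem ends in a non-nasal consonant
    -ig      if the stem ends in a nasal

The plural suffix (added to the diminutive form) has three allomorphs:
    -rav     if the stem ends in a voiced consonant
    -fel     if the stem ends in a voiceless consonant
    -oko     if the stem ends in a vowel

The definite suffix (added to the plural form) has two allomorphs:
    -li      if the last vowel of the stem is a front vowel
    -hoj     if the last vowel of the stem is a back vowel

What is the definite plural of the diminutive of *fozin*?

*fozin* — final consonant /n/ (a nasal) → -ig → *fozinig*.
The final sound of the diminutive form *fozinig* is /g/, which is a voiced consonant, so the plural suffix is -rav, giving *fozinigrav*.
The last vowel of the plural form *fozinigrav* is /a/, which is a back vowel, so the definite suffix is -hoj, giving *fozinigravhoj*.

fozinigravhoj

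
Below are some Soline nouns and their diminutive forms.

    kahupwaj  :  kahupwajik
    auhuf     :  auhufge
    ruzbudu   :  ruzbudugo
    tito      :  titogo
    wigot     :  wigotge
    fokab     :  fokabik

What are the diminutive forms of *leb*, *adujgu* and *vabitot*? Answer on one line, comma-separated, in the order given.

The pattern is voicing of the final sound: -ge when the stem ends in a voiceless consonant (*auhuf*, *wigot*); -ik when the stem ends in a voiced consonant (*kahupwaj*, *fokab*); -go when the stem ends in a vowel (*ruzbudu*, *tito*).
The final sound of *leb* is /b/, which is a voiced consonant, so the suffix is -ik, giving *lebik*.
*adujgu* — final sound /u/ (a vowel) → -go → *adujgugo*.
*vabitot* — final sound /t/ (a voiceless consonant) → -ge → *vabitotge*.

lebik, adujgugo, vabitotge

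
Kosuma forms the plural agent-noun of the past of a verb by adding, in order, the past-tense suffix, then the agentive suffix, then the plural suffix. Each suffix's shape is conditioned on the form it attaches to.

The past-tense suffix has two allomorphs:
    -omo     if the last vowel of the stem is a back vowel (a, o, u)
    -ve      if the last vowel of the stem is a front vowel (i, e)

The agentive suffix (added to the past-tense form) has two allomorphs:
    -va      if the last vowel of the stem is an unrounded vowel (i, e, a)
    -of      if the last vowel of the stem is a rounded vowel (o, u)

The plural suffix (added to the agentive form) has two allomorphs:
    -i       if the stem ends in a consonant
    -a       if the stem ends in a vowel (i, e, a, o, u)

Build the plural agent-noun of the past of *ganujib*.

Since the last vowel of *ganujib* is /i/ (a front vowel), it takes -ve, giving *ganujibve*.
Since the last vowel of the past-tense form *ganujibve* is /e/ (an unrounded vowel), it takes -va, giving *ganujibveva*.
The final sound of the agentive form *ganujibveva* is /a/, which is a vowel, so the plural suffix is -a, giving *ganujibvevaa*.

ganujibvevaa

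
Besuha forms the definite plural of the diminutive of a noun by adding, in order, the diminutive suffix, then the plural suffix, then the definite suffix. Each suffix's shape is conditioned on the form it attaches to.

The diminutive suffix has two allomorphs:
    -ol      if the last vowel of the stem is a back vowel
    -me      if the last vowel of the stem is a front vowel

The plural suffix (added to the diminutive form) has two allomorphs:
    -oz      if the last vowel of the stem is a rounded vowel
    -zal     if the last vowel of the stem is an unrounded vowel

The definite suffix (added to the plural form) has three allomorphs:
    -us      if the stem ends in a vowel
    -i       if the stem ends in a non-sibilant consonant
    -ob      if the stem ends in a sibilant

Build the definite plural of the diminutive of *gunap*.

*gunap*: last vowel = /a/, a back vowel → -ol → *gunapol*.
Since the last vowel of the diminutive form *gunapol* is /o/ (a rounded vowel), it takes -oz, giving *gunapoloz*.
The final sound of the plural form *gunapoloz* is /z/, which is a sibilant, so the definite suffix is -ob, giving *gunapolozob*.

gunapolozob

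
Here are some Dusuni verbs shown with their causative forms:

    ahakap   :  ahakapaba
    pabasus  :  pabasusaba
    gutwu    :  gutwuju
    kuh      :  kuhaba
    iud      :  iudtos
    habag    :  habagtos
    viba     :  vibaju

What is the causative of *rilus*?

rilusaba

The pattern is voicing of the final sound: -aba when the stem ends in a voiceless consonant (*ahakap*, *pabasus*, *kuh*); -tos when the stem ends in a voiced consonant (*iud*, *habag*); -ju when the stem ends in a vowel (*gutwu*, *viba*).
Since the final sound of *rilus* is /s/ (a voiceless consonant), it takes -aba, giving *rilusaba*.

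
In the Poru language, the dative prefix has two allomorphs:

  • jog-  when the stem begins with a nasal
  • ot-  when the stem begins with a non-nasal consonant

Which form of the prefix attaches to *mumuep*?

jog-

Since the first consonant of *mumuep* is /m/ (a nasal), it takes jog-.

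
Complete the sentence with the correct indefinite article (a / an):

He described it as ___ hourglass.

The indefinite article is chosen by the initial *sound* of the following word, not its spelling.
*hourglass* begins with the sound /aʊ/ (silent h) — a vowel sound.
So the article is *an*: He described it as an hourglass.

an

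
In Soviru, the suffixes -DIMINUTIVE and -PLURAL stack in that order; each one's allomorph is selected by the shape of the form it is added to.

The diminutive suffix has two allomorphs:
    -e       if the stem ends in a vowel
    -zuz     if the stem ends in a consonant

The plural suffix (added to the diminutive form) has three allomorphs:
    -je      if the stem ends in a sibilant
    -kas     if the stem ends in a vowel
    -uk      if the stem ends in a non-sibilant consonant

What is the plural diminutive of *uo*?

*uo*: final sound = /o/, a vowel → -e → *uoe*.
The diminutive form *uoe* — final sound /e/ (a vowel) → -kas → *uoekas*.

uoekas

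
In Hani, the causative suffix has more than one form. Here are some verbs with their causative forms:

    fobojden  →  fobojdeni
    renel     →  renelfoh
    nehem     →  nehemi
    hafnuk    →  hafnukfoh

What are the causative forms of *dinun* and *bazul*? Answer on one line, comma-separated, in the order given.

dinuni, bazulfoh

The suffix is conditioned by the final consonant: -i when the stem ends in a nasal (*fobojden*, *nehem*); -foh when the stem ends in a non-nasal consonant (*renel*, *hafnuk*).
The final consonant of *dinun* is /n/, which is a nasal, so the suffix is -i, giving *dinuni*.
*bazul* — final consonant /l/ (non-nasal) → -foh → *bazulfoh*.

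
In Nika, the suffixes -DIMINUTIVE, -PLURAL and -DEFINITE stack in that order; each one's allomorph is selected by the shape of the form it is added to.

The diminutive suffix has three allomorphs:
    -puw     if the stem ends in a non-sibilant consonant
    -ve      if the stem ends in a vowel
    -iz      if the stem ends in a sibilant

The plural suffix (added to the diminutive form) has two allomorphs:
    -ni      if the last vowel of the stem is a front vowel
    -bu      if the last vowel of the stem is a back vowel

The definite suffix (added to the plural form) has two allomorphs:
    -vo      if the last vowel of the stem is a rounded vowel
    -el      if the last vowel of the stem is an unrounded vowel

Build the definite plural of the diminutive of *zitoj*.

zitojpuwbuvo

Since the final sound of *zitoj* is /j/ (a non-sibilant consonant), it takes -puw, giving *zitojpuw*.
The diminutive form *zitojpuw*: last vowel = /u/, a back vowel → -bu → *zitojpuwbu*.
The last vowel of the plural form *zitojpuwbu* is /u/, which is a rounded vowel, so the definite suffix is -vo, giving *zitojpuwbuvo*.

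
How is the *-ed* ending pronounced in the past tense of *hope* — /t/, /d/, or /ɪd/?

The stem *hope* ends in a voiceless consonant other than /t/.
The -ed suffix is realized as /ɪd/ after /t, d/; as /t/ after other voiceless consonants; and as /d/ after other voiced sounds.
So -ed on *hope* is pronounced /t/.

/t/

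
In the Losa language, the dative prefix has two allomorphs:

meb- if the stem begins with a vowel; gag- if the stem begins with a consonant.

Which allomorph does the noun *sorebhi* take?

*sorebhi*: first sound = /s/, a consonant → gag-.

gag-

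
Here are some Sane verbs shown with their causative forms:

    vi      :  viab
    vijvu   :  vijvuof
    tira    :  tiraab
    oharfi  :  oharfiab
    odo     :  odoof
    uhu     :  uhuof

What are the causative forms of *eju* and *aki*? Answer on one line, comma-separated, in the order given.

ejuof, akiab

The alternation tracks the last vowel of the stem — -of when the last vowel of the stem is a rounded vowel (*vijvu*, *odo*, *uhu*); -ab when the last vowel of the stem is an unrounded vowel (*vi*, *tira*, *oharfi*).
*eju*: last vowel = /u/, a rounded vowel → -of → *ejuof*.
*aki* — last vowel /i/ (an unrounded vowel) → -ab → *akiab*.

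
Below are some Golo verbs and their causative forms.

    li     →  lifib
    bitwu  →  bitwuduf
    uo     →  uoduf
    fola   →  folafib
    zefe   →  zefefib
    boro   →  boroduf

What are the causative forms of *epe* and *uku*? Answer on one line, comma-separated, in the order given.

The suffix is conditioned by the last vowel: -duf when the last vowel of the stem is a rounded vowel (*bitwu*, *uo*, *boro*); -fib when the last vowel of the stem is an unrounded vowel (*li*, *fola*, *zefe*).
*epe*: last vowel = /e/, an unrounded vowel → -fib → *epefib*.
The last vowel of *uku* is /u/, which is a rounded vowel, so the suffix is -duf, giving *ukuduf*.

epefib, ukuduf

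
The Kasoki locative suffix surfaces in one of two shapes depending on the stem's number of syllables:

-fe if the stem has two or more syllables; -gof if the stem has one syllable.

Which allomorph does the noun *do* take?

-gof

*do* (one syllable) → -gof.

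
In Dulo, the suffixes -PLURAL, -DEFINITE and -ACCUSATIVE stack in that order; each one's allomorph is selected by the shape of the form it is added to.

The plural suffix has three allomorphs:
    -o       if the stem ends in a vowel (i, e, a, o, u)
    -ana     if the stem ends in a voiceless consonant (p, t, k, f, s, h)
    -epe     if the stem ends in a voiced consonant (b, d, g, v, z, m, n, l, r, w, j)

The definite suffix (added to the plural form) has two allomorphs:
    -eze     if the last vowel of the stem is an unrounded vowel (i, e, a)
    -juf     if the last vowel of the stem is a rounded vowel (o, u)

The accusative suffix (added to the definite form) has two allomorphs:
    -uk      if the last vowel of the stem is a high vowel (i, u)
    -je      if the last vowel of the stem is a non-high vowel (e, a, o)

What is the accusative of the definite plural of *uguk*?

ugukanaezeje

Since the final sound of *uguk* is /k/ (a voiceless consonant), it takes -ana, giving *ugukana*.
The last vowel of the plural form *ugukana* is /a/, which is an unrounded vowel, so the definite suffix is -eze, giving *ugukanaeze*.
The definite form *ugukanaeze*: last vowel = /e/, a non-high vowel → -je → *ugukanaezeje*.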